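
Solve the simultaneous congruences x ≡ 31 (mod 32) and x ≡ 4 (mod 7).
95

Using Chinese Remainder Theorem:
M = 32 × 7 = 224
M1 = 7, M2 = 32
y1 = 7^(-1) mod 32 = 23
y2 = 32^(-1) mod 7 = 2
x = (31×7×23 + 4×32×2) mod 224 = 95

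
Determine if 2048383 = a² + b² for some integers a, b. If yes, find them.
Not possible

Factorization: 2048383 = 127^3
By Fermat: n is sum of two squares iff every prime p ≡ 3 (mod 4) appears to even power.
Prime(s) ≡ 3 (mod 4) with odd exponent: [(127, 3)]
Therefore 2048383 cannot be expressed as a² + b².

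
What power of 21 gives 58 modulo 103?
22

Baby-step giant-step with step n = ⌈√103⌉ = 11.
Baby steps 21^j mod 103 (j:value) for j=0..10: 0:1, 1:21, 2:29, 3:94, 4:17, 5:48, 6:81, 7:53, 8:83, 9:95, 10:38.
Giant-step multiplier: 21^(-11) ≡ 21^(102-11) = 21^91 ≡ 99 (mod 103).
Giant steps γ_i = 58·99^i mod 103: γ_0=58, γ_1=77, γ_2=1 (in table at j=0).
x = i·n + j = 2·11 + 0 = 22.
Check: 21^22 ≡ 58 (mod 103).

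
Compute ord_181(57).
180

181 is prime, so ord(57) divides φ(181) = 180.
Divisors of 180: 1, 2, 3, 4, 5, 6, 9, 10, 12, 15, 18, 20, 30, 36, 45, 60, 90, 180.
Repeated squaring: 57^1 ≡ 57, 57^2 ≡ 172, 57^4 ≡ 81, 57^8 ≡ 45, 57^16 ≡ 34, 57^32 ≡ 70, 57^64 ≡ 13, 57^128 ≡ 169 (mod 181).
Test 57^d mod 181 for each divisor d in increasing order:
57^1 ≡ 57
57^2 ≡ 172
57^3 = 57^2·57^1 ≡ 30
57^4 ≡ 81
57^5 = 57^4·57^1 ≡ 92
57^6 = 57^4·57^2 ≡ 176
57^9 = 57^8·57^1 ≡ 31
57^10 = 57^8·57^2 ≡ 138
57^12 = 57^8·57^4 ≡ 25
57^15 = 57^8·57^4·57^2·57^1 ≡ 26
57^18 = 57^16·57^2 ≡ 56
57^20 = 57^16·57^4 ≡ 39
57^30 = 57^16·57^8·57^4·57^2 ≡ 133
57^36 = 57^32·57^4 ≡ 59
57^45 = 57^32·57^8·57^4·57^1 ≡ 19
57^60 = 57^32·57^16·57^8·57^4 ≡ 132
57^90 = 57^64·57^16·57^8·57^2 ≡ 180
57^180 = 57^128·57^32·57^16·57^4 ≡ 1  ← first divisor giving 1
The order is 180.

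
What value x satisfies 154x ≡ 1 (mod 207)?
82

gcd(154, 207) = 1, so the inverse exists.
Extended Euclidean algorithm on (207, 154):
207 = 1 × 154 + 53  ⟹  53 = (1)·207 + (-1)·154
154 = 2 × 53 + 48  ⟹  48 = (-2)·207 + (3)·154
53 = 1 × 48 + 5  ⟹  5 = (3)·207 + (-4)·154
48 = 9 × 5 + 3  ⟹  3 = (-29)·207 + (39)·154
5 = 1 × 3 + 2  ⟹  2 = (32)·207 + (-43)·154
3 = 1 × 2 + 1  ⟹  1 = (-61)·207 + (82)·154
So (82)·154 ≡ 1 (mod 207), i.e. 154^(-1) ≡ 82 (mod 207).
Check: 154 × 82 = 12628 ≡ 1 (mod 207)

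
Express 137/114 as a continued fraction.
[1; 4, 1, 22]

Euclidean algorithm steps:
137 = 1 × 114 + 23
114 = 4 × 23 + 22
23 = 1 × 22 + 1
22 = 22 × 1 + 0
Continued fraction: [1; 4, 1, 22]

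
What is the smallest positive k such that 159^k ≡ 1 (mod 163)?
162

163 is prime, so ord(159) divides φ(163) = 162.
Divisors of 162: 1, 2, 3, 6, 9, 18, 27, 54, 81, 162.
Repeated squaring: 159^1 ≡ 159, 159^2 ≡ 16, 159^4 ≡ 93, 159^8 ≡ 10, 159^16 ≡ 100, 159^32 ≡ 57, 159^64 ≡ 152, 159^128 ≡ 121 (mod 163).
Test 159^d mod 163 for each divisor d in increasing order:
159^1 ≡ 159
159^2 ≡ 16
159^3 = 159^2·159^1 ≡ 99
159^6 = 159^4·159^2 ≡ 21
159^9 = 159^8·159^1 ≡ 123
159^18 = 159^16·159^2 ≡ 133
159^27 = 159^16·159^8·159^2·159^1 ≡ 59
159^54 = 159^32·159^16·159^4·159^2 ≡ 58
159^81 = 159^64·159^16·159^1 ≡ 162
159^162 = 159^128·159^32·159^2 ≡ 1  ← first divisor giving 1
The order is 162.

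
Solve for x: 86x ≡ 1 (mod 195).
161

gcd(86, 195) = 1, so the inverse exists.
Extended Euclidean algorithm on (195, 86):
195 = 2 × 86 + 23  ⟹  23 = (1)·195 + (-2)·86
86 = 3 × 23 + 17  ⟹  17 = (-3)·195 + (7)·86
23 = 1 × 17 + 6  ⟹  6 = (4)·195 + (-9)·86
17 = 2 × 6 + 5  ⟹  5 = (-11)·195 + (25)·86
6 = 1 × 5 + 1  ⟹  1 = (15)·195 + (-34)·86
So (-34)·86 ≡ 1 (mod 195), i.e. 86^(-1) ≡ -34 ≡ 161 (mod 195).
Check: 86 × 161 = 13846 ≡ 1 (mod 195)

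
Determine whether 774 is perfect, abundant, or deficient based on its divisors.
abundant

Proper divisors of 774: sum = 1 + 2 + 3 + 6 + 9 + 18 + 43 + 86 + 129 + 258 + 387 = 942
Since 942 > 774, 774 is abundant.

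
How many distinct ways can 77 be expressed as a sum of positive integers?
10619863

p(n) counts ways to write n as a sum of positive integers (order ignored).
Euler's pentagonal recurrence: p(k) = p(k-1) + p(k-2) - p(k-5) - p(k-7) + p(k-12) + p(k-15) - ... (offsets j(3j∓1)/2, signs ++--, p(0)=1, p(<0)=0).
DP table for k = 0..76: p(0)=1, p(1)=1, p(2)=2, p(3)=3, p(4)=5, p(5)=7, p(6)=11, p(7)=15, p(8)=22, p(9)=30, p(10)=42, p(11)=56, p(12)=77, p(13)=101, p(14)=135, p(15)=176, p(16)=231, p(17)=297, p(18)=385, p(19)=490, p(20)=627, p(21)=792, p(22)=1002, p(23)=1255, p(24)=1575, p(25)=1958, p(26)=2436, p(27)=3010, p(28)=3718, p(29)=4565, p(30)=5604, p(31)=6842, p(32)=8349, p(33)=10143, p(34)=12310, p(35)=14883, p(36)=17977, p(37)=21637, p(38)=26015, p(39)=31185, p(40)=37338, p(41)=44583, p(42)=53174, p(43)=63261, p(44)=75175, p(45)=89134, p(46)=105558, p(47)=124754, p(48)=147273, p(49)=173525, p(50)=204226, p(51)=239943, p(52)=281589, p(53)=329931, p(54)=386155, p(55)=451276, p(56)=526823, p(57)=614154, p(58)=715220, p(59)=831820, p(60)=966467, p(61)=1121505, p(62)=1300156, p(63)=1505499, p(64)=1741630, p(65)=2012558, p(66)=2323520, p(67)=2679689, p(68)=3087735, p(69)=3554345, p(70)=4087968, p(71)=4697205, p(72)=5392783, p(73)=6185689, p(74)=7089500, p(75)=8118264, p(76)=9289091.
Final step: p(77) = p(76) + p(75) - p(72) - p(70) + p(65) + p(62) - p(55) - p(51) + p(42) + p(37) - p(26) - p(20) + p(7) + p(0)
= 9289091 + 8118264 - 5392783 - 4087968 + 2012558 + 1300156 - 451276 - 239943 + 53174 + 21637 - 2436 - 627 + 15 + 1
= 10619863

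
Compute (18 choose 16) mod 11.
10

Using Lucas' theorem:
Write n=18 and k=16 in base 11:
n in base 11: [1, 7]
k in base 11: [1, 5]
C(18,16) mod 11 = ∏ C(n_i, k_i) mod 11
Digit binomials (mod 11): C(1,1) = 1; C(7,5) = 21 ≡ 10
Product: 1 × 10 = 10 ≡ 10 (mod 11)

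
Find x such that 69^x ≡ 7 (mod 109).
64

Baby-step giant-step with step n = ⌈√109⌉ = 11.
Baby steps 69^j mod 109 (j:value) for j=0..10: 0:1, 1:69, 2:74, 3:92, 4:26, 5:50, 6:71, 7:103, 8:22, 9:101, 10:102.
Giant-step multiplier: 69^(-11) ≡ 69^(108-11) = 69^97 ≡ 51 (mod 109).
Giant steps γ_i = 7·51^i mod 109: γ_0=7, γ_1=30, γ_2=4, γ_3=95, γ_4=49, γ_5=101 (in table at j=9).
x = i·n + j = 5·11 + 9 = 64.
Check: 69^64 ≡ 7 (mod 109).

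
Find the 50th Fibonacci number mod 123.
55

Matrix identity: Q^n = [[F_(n+1), F_n], [F_n, F_(n-1)]] with Q = [[1,1],[1,0]].
n = 50 = 110010₂. Square-and-multiply, entries mod 123:
Q^1 = [[1,1],[1,0]]
Q^3 = (Q^1)²·Q = [[3,2],[2,1]]
Q^6 = (Q^3)² = [[13,8],[8,5]]
Q^12 = (Q^6)² = [[110,21],[21,89]]
Q^25 = (Q^12)²·Q = [[115,118],[118,120]]
Q^50 = (Q^25)² = [[89,55],[55,34]]
F_50 mod 123 = Q^50[0][1] = 55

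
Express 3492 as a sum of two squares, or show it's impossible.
24² + 54² (a=24, b=54)

Factorization: 3492 = 2^2 × 3^2 × 97
By Fermat: n is sum of two squares iff every prime p ≡ 3 (mod 4) appears to even power.
All primes ≡ 3 (mod 4) appear to even power.
Search a = 0, 1, 2, … for 3492 - a² a perfect square: first hit at a = 24: 3492 - 576 = 2916 = 54².
3492 = 24² + 54² = 576 + 2916 ✓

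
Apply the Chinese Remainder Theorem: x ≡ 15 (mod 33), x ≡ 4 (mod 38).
840

Using Chinese Remainder Theorem:
M = 33 × 38 = 1254
M1 = 38, M2 = 33
y1 = 38^(-1) mod 33 = 20
y2 = 33^(-1) mod 38 = 15
x = (15×38×20 + 4×33×15) mod 1254 = 840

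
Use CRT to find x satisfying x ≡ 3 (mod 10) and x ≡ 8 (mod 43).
223

Using Chinese Remainder Theorem:
M = 10 × 43 = 430
M1 = 43, M2 = 10
y1 = 43^(-1) mod 10 = 7
y2 = 10^(-1) mod 43 = 13
x = (3×43×7 + 8×10×13) mod 430 = 223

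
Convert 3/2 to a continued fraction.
[1; 2]

Euclidean algorithm steps:
3 = 1 × 2 + 1
2 = 2 × 1 + 0
Continued fraction: [1; 2]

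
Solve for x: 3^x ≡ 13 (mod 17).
4

Baby-step giant-step with step n = ⌈√17⌉ = 5.
Baby steps 3^j mod 17 (j:value) for j=0..4: 0:1, 1:3, 2:9, 3:10, 4:13.
h = 13 is already in the table at j=4, so x = 4.
Check: 3^4 ≡ 13 (mod 17).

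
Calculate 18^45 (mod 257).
52

Repeated squaring. Binary of 45 = 101101.
18^1 ≡ 18 (mod 257); 18^2 ≡ 67 (mod 257); 18^4 ≡ 120 (mod 257); 18^8 ≡ 8 (mod 257); 18^16 ≡ 64 (mod 257); 18^32 ≡ 241 (mod 257)
18^45 = 18^1 × 18^4 × 18^8 × 18^32 ≡ 52 (mod 257)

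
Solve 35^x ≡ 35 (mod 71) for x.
1

Baby-step giant-step with step n = ⌈√71⌉ = 9.
Baby steps 35^j mod 71 (j:value) for j=0..8: 0:1, 1:35, 2:18, 3:62, 4:40, 5:51, 6:10, 7:66, 8:38.
h = 35 is already in the table at j=1, so x = 1.
Check: 35^1 ≡ 35 (mod 71).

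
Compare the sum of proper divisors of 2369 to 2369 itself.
deficient

Proper divisors of 2369: sum = 1 + 23 + 103 = 127
Since 127 < 2369, 2369 is deficient.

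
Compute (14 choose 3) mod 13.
0

Using Lucas' theorem:
Write n=14 and k=3 in base 13:
n in base 13: [1, 1]
k in base 13: [0, 3]
C(14,3) mod 13 = ∏ C(n_i, k_i) mod 13
Digit binomials (mod 13): C(1,0) = 1; C(1,3) = 0 (k_i > n_i)
Product: 1 × 0 = 0 ≡ 0 (mod 13)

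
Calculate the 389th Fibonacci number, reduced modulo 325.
314

Matrix identity: Q^n = [[F_(n+1), F_n], [F_n, F_(n-1)]] with Q = [[1,1],[1,0]].
n = 389 = 110000101₂. Square-and-multiply, entries mod 325:
Q^1 = [[1,1],[1,0]]
Q^3 = (Q^1)²·Q = [[3,2],[2,1]]
Q^6 = (Q^3)² = [[13,8],[8,5]]
Q^12 = (Q^6)² = [[233,144],[144,89]]
Q^24 = (Q^12)² = [[275,218],[218,57]]
Q^48 = (Q^24)² = [[299,226],[226,73]]
Q^97 = (Q^48)²·Q = [[299,77],[77,222]]
Q^194 = (Q^97)² = [[105,142],[142,288]]
Q^389 = (Q^194)²·Q = [[220,314],[314,231]]
F_389 mod 325 = Q^389[0][1] = 314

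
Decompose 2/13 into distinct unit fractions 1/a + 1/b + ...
1/7 + 1/91

Greedy algorithm:
2/13: ceiling(13/2) = 7, use 1/7
1/91: ceiling(91/1) = 91, use 1/91
Result: 2/13 = 1/7 + 1/91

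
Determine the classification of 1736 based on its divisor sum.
abundant

Proper divisors of 1736: sum = 1 + 2 + 4 + 7 + 8 + 14 + 28 + 31 + 56 + 62 + 124 + 217 + 248 + 434 + 868 = 2104
Since 2104 > 1736, 1736 is abundant.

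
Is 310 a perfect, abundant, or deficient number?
deficient

Proper divisors of 310: sum = 1 + 2 + 5 + 10 + 31 + 62 + 155 = 266
Since 266 < 310, 310 is deficient.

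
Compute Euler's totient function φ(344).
168

344 = 2^3 × 43
φ(n) = n × ∏(1 - 1/p) for each prime p dividing n
φ(344) = 344 × (1 - 1/2) × (1 - 1/43) = 168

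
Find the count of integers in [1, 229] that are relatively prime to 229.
228

229 = 229
φ(n) = n × ∏(1 - 1/p) for each prime p dividing n
φ(229) = 229 × (1 - 1/229) = 228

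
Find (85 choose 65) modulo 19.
17

Using Lucas' theorem:
Write n=85 and k=65 in base 19:
n in base 19: [4, 9]
k in base 19: [3, 8]
C(85,65) mod 19 = ∏ C(n_i, k_i) mod 19
Digit binomials (mod 19): C(4,3) = 4; C(9,8) = 9
Product: 4 × 9 = 36 ≡ 17 (mod 19)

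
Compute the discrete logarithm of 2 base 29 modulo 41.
38

Baby-step giant-step with step n = ⌈√41⌉ = 7.
Baby steps 29^j mod 41 (j:value) for j=0..6: 0:1, 1:29, 2:21, 3:35, 4:31, 5:38, 6:36.
Giant-step multiplier: 29^(-7) ≡ 29^(40-7) = 29^33 ≡ 13 (mod 41).
Giant steps γ_i = 2·13^i mod 41: γ_0=2, γ_1=26, γ_2=10, γ_3=7, γ_4=9, γ_5=35 (in table at j=3).
x = i·n + j = 5·7 + 3 = 38.
Check: 29^38 ≡ 2 (mod 41).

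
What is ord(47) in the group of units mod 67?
33

67 is prime, so ord(47) divides φ(67) = 66.
Divisors of 66: 1, 2, 3, 6, 11, 22, 33, 66.
Repeated squaring: 47^1 ≡ 47, 47^2 ≡ 65, 47^4 ≡ 4, 47^8 ≡ 16, 47^16 ≡ 55, 47^32 ≡ 10, 47^64 ≡ 33 (mod 67).
Test 47^d mod 67 for each divisor d in increasing order:
47^1 ≡ 47
47^2 ≡ 65
47^3 = 47^2·47^1 ≡ 40
47^6 = 47^4·47^2 ≡ 59
47^11 = 47^8·47^2·47^1 ≡ 37
47^22 = 47^16·47^4·47^2 ≡ 29
47^33 = 47^32·47^1 ≡ 1  ← first divisor giving 1
The order is 33.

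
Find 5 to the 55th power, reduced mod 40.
5

Repeated squaring. Binary of 55 = 110111.
5^1 ≡ 5 (mod 40); 5^2 ≡ 25 (mod 40); 5^4 ≡ 25 (mod 40); 5^8 ≡ 25 (mod 40); 5^16 ≡ 25 (mod 40); 5^32 ≡ 25 (mod 40)
5^55 = 5^1 × 5^2 × 5^4 × 5^16 × 5^32 ≡ 5 (mod 40)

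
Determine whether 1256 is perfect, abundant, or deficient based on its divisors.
deficient

Proper divisors of 1256: sum = 1 + 2 + 4 + 8 + 157 + 314 + 628 = 1114
Since 1114 < 1256, 1256 is deficient.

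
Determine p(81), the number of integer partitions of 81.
18004327

p(n) counts ways to write n as a sum of positive integers (order ignored).
Euler's pentagonal recurrence: p(k) = p(k-1) + p(k-2) - p(k-5) - p(k-7) + p(k-12) + p(k-15) - ... (offsets j(3j∓1)/2, signs ++--, p(0)=1, p(<0)=0).
DP table for k = 0..80: p(0)=1, p(1)=1, p(2)=2, p(3)=3, p(4)=5, p(5)=7, p(6)=11, p(7)=15, p(8)=22, p(9)=30, p(10)=42, p(11)=56, p(12)=77, p(13)=101, p(14)=135, p(15)=176, p(16)=231, p(17)=297, p(18)=385, p(19)=490, p(20)=627, p(21)=792, p(22)=1002, p(23)=1255, p(24)=1575, p(25)=1958, p(26)=2436, p(27)=3010, p(28)=3718, p(29)=4565, p(30)=5604, p(31)=6842, p(32)=8349, p(33)=10143, p(34)=12310, p(35)=14883, p(36)=17977, p(37)=21637, p(38)=26015, p(39)=31185, p(40)=37338, p(41)=44583, p(42)=53174, p(43)=63261, p(44)=75175, p(45)=89134, p(46)=105558, p(47)=124754, p(48)=147273, p(49)=173525, p(50)=204226, p(51)=239943, p(52)=281589, p(53)=329931, p(54)=386155, p(55)=451276, p(56)=526823, p(57)=614154, p(58)=715220, p(59)=831820, p(60)=966467, p(61)=1121505, p(62)=1300156, p(63)=1505499, p(64)=1741630, p(65)=2012558, p(66)=2323520, p(67)=2679689, p(68)=3087735, p(69)=3554345, p(70)=4087968, p(71)=4697205, p(72)=5392783, p(73)=6185689, p(74)=7089500, p(75)=8118264, p(76)=9289091, p(77)=10619863, p(78)=12132164, p(79)=13848650, p(80)=15796476.
Final step: p(81) = p(80) + p(79) - p(76) - p(74) + p(69) + p(66) - p(59) - p(55) + p(46) + p(41) - p(30) - p(24) + p(11) + p(4)
= 15796476 + 13848650 - 9289091 - 7089500 + 3554345 + 2323520 - 831820 - 451276 + 105558 + 44583 - 5604 - 1575 + 56 + 5
= 18004327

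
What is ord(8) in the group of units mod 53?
52

53 is prime, so ord(8) divides φ(53) = 52.
Divisors of 52: 1, 2, 4, 13, 26, 52.
Repeated squaring: 8^1 ≡ 8, 8^2 ≡ 11, 8^4 ≡ 15, 8^8 ≡ 13, 8^16 ≡ 10, 8^32 ≡ 47 (mod 53).
Test 8^d mod 53 for each divisor d in increasing order:
8^1 ≡ 8
8^2 ≡ 11
8^4 ≡ 15
8^13 = 8^8·8^4·8^1 ≡ 23
8^26 = 8^16·8^8·8^2 ≡ 52
8^52 = 8^32·8^16·8^4 ≡ 1  ← first divisor giving 1
The order is 52.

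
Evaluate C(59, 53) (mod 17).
11

Using Lucas' theorem:
Write n=59 and k=53 in base 17:
n in base 17: [3, 8]
k in base 17: [3, 2]
C(59,53) mod 17 = ∏ C(n_i, k_i) mod 17
Digit binomials (mod 17): C(3,3) = 1; C(8,2) = 28 ≡ 11
Product: 1 × 11 = 11 ≡ 11 (mod 17)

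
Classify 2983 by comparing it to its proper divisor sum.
deficient

Proper divisors of 2983: sum = 1 + 19 + 157 = 177
Since 177 < 2983, 2983 is deficient.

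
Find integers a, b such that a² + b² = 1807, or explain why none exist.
Not possible

Factorization: 1807 = 13 × 139
By Fermat: n is sum of two squares iff every prime p ≡ 3 (mod 4) appears to even power.
Prime(s) ≡ 3 (mod 4) with odd exponent: [(139, 1)]
Therefore 1807 cannot be expressed as a² + b².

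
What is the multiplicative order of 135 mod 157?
12

157 is prime, so ord(135) divides φ(157) = 156.
Divisors of 156: 1, 2, 3, 4, 6, 12, 13, 26, 39, 52, 78, 156.
Repeated squaring: 135^1 ≡ 135, 135^2 ≡ 13, 135^4 ≡ 12, 135^8 ≡ 144, 135^16 ≡ 12, 135^32 ≡ 144, 135^64 ≡ 12, 135^128 ≡ 144 (mod 157).
Test 135^d mod 157 for each divisor d in increasing order:
135^1 ≡ 135
135^2 ≡ 13
135^3 = 135^2·135^1 ≡ 28
135^4 ≡ 12
135^6 = 135^4·135^2 ≡ 156
135^12 = 135^8·135^4 ≡ 1  ← first divisor giving 1
The order is 12.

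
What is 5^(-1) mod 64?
13

gcd(5, 64) = 1, so the inverse exists.
Extended Euclidean algorithm on (64, 5):
64 = 12 × 5 + 4  ⟹  4 = (1)·64 + (-12)·5
5 = 1 × 4 + 1  ⟹  1 = (-1)·64 + (13)·5
So (13)·5 ≡ 1 (mod 64), i.e. 5^(-1) ≡ 13 (mod 64).
Check: 5 × 13 = 65 ≡ 1 (mod 64)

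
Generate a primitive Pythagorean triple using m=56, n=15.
(2911, 1680, 3361)

Euclid's formula: a = m² - n², b = 2mn, c = m² + n²
m = 56, n = 15
a = 56² - 15² = 3136 - 225 = 2911
b = 2 × 56 × 15 = 1680
c = 56² + 15² = 3136 + 225 = 3361
Verification: 2911² + 1680² = 8473921 + 2822400 = 11296321 = 3361² ✓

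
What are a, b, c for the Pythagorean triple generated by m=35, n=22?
(741, 1540, 1709)

Euclid's formula: a = m² - n², b = 2mn, c = m² + n²
m = 35, n = 22
a = 35² - 22² = 1225 - 484 = 741
b = 2 × 35 × 22 = 1540
c = 35² + 22² = 1225 + 484 = 1709
Verification: 741² + 1540² = 549081 + 2371600 = 2920681 = 1709² ✓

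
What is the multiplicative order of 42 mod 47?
23

47 is prime, so ord(42) divides φ(47) = 46.
Divisors of 46: 1, 2, 23, 46.
Repeated squaring: 42^1 ≡ 42, 42^2 ≡ 25, 42^4 ≡ 14, 42^8 ≡ 8, 42^16 ≡ 17, 42^32 ≡ 7 (mod 47).
Test 42^d mod 47 for each divisor d in increasing order:
42^1 ≡ 42
42^2 ≡ 25
42^23 = 42^16·42^4·42^2·42^1 ≡ 1  ← first divisor giving 1
The order is 23.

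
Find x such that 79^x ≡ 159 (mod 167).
21

Baby-step giant-step with step n = ⌈√167⌉ = 13.
Baby steps 79^j mod 167 (j:value) for j=0..12: 0:1, 1:79, 2:62, 3:55, 4:3, 5:70, 6:19, 7:165, 8:9, 9:43, 10:57, 11:161, 12:27.
Giant-step multiplier: 79^(-13) ≡ 79^(166-13) = 79^153 ≡ 145 (mod 167).
Giant steps γ_i = 159·145^i mod 167: γ_0=159, γ_1=9 (in table at j=8).
x = i·n + j = 1·13 + 8 = 21.
Check: 79^21 ≡ 159 (mod 167).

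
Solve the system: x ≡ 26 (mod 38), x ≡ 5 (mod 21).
26

Using Chinese Remainder Theorem:
M = 38 × 21 = 798
M1 = 21, M2 = 38
y1 = 21^(-1) mod 38 = 29
y2 = 38^(-1) mod 21 = 5
x = (26×21×29 + 5×38×5) mod 798 = 26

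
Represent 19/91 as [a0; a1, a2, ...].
[0; 4, 1, 3, 1, 3]

Euclidean algorithm steps:
19 = 0 × 91 + 19
91 = 4 × 19 + 15
19 = 1 × 15 + 4
15 = 3 × 4 + 3
4 = 1 × 3 + 1
3 = 3 × 1 + 0
Continued fraction: [0; 4, 1, 3, 1, 3]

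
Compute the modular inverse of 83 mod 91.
34

gcd(83, 91) = 1, so the inverse exists.
Extended Euclidean algorithm on (91, 83):
91 = 1 × 83 + 8  ⟹  8 = (1)·91 + (-1)·83
83 = 10 × 8 + 3  ⟹  3 = (-10)·91 + (11)·83
8 = 2 × 3 + 2  ⟹  2 = (21)·91 + (-23)·83
3 = 1 × 2 + 1  ⟹  1 = (-31)·91 + (34)·83
So (34)·83 ≡ 1 (mod 91), i.e. 83^(-1) ≡ 34 (mod 91).
Check: 83 × 34 = 2822 ≡ 1 (mod 91)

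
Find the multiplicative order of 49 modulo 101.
50

101 is prime, so ord(49) divides φ(101) = 100.
Divisors of 100: 1, 2, 4, 5, 10, 20, 25, 50, 100.
Repeated squaring: 49^1 ≡ 49, 49^2 ≡ 78, 49^4 ≡ 24, 49^8 ≡ 71, 49^16 ≡ 92, 49^32 ≡ 81, 49^64 ≡ 97 (mod 101).
Test 49^d mod 101 for each divisor d in increasing order:
49^1 ≡ 49
49^2 ≡ 78
49^4 ≡ 24
49^5 = 49^4·49^1 ≡ 65
49^10 = 49^8·49^2 ≡ 84
49^20 = 49^16·49^4 ≡ 87
49^25 = 49^16·49^8·49^1 ≡ 100
49^50 = 49^32·49^16·49^2 ≡ 1  ← first divisor giving 1
The order is 50.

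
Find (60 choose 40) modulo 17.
14

Using Lucas' theorem:
Write n=60 and k=40 in base 17:
n in base 17: [3, 9]
k in base 17: [2, 6]
C(60,40) mod 17 = ∏ C(n_i, k_i) mod 17
Digit binomials (mod 17): C(3,2) = 3; C(9,6) = 84 ≡ 16
Product: 3 × 16 = 48 ≡ 14 (mod 17)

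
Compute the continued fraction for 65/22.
[2; 1, 21]

Euclidean algorithm steps:
65 = 2 × 22 + 21
22 = 1 × 21 + 1
21 = 21 × 1 + 0
Continued fraction: [2; 1, 21]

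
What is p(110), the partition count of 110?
607163746

p(n) counts ways to write n as a sum of positive integers (order ignored).
Euler's pentagonal recurrence: p(k) = p(k-1) + p(k-2) - p(k-5) - p(k-7) + p(k-12) + p(k-15) - ... (offsets j(3j∓1)/2, signs ++--, p(0)=1, p(<0)=0).
DP table for k = 0..109: p(0)=1, p(1)=1, p(2)=2, p(3)=3, p(4)=5, p(5)=7, p(6)=11, p(7)=15, p(8)=22, p(9)=30, p(10)=42, p(11)=56, p(12)=77, p(13)=101, p(14)=135, p(15)=176, p(16)=231, p(17)=297, p(18)=385, p(19)=490, p(20)=627, p(21)=792, p(22)=1002, p(23)=1255, p(24)=1575, p(25)=1958, p(26)=2436, p(27)=3010, p(28)=3718, p(29)=4565, p(30)=5604, p(31)=6842, p(32)=8349, p(33)=10143, p(34)=12310, p(35)=14883, p(36)=17977, p(37)=21637, p(38)=26015, p(39)=31185, p(40)=37338, p(41)=44583, p(42)=53174, p(43)=63261, p(44)=75175, p(45)=89134, p(46)=105558, p(47)=124754, p(48)=147273, p(49)=173525, p(50)=204226, p(51)=239943, p(52)=281589, p(53)=329931, p(54)=386155, p(55)=451276, p(56)=526823, p(57)=614154, p(58)=715220, p(59)=831820, p(60)=966467, p(61)=1121505, p(62)=1300156, p(63)=1505499, p(64)=1741630, p(65)=2012558, p(66)=2323520, p(67)=2679689, p(68)=3087735, p(69)=3554345, p(70)=4087968, p(71)=4697205, p(72)=5392783, p(73)=6185689, p(74)=7089500, p(75)=8118264, p(76)=9289091, p(77)=10619863, p(78)=12132164, p(79)=13848650, p(80)=15796476, p(81)=18004327, p(82)=20506255, p(83)=23338469, p(84)=26543660, p(85)=30167357, p(86)=34262962, p(87)=38887673, p(88)=44108109, p(89)=49995925, p(90)=56634173, p(91)=64112359, p(92)=72533807, p(93)=82010177, p(94)=92669720, p(95)=104651419, p(96)=118114304, p(97)=133230930, p(98)=150198136, p(99)=169229875, p(100)=190569292, p(101)=214481126, p(102)=241265379, p(103)=271248950, p(104)=304801365, p(105)=342325709, p(106)=384276336, p(107)=431149389, p(108)=483502844, p(109)=541946240.
Final step: p(110) = p(109) + p(108) - p(105) - p(103) + p(98) + p(95) - p(88) - p(84) + p(75) + p(70) - p(59) - p(53) + p(40) + p(33) - p(18) - p(10)
= 541946240 + 483502844 - 342325709 - 271248950 + 150198136 + 104651419 - 44108109 - 26543660 + 8118264 + 4087968 - 831820 - 329931 + 37338 + 10143 - 385 - 42
= 607163746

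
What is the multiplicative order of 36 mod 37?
2

37 is prime, so ord(36) divides φ(37) = 36.
Divisors of 36: 1, 2, 3, 4, 6, 9, 12, 18, 36.
Repeated squaring: 36^1 ≡ 36, 36^2 ≡ 1, 36^4 ≡ 1, 36^8 ≡ 1, 36^16 ≡ 1, 36^32 ≡ 1 (mod 37).
Test 36^d mod 37 for each divisor d in increasing order:
36^1 ≡ 36
36^2 ≡ 1  ← first divisor giving 1
The order is 2.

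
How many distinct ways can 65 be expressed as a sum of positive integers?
2012558

p(n) counts ways to write n as a sum of positive integers (order ignored).
Euler's pentagonal recurrence: p(k) = p(k-1) + p(k-2) - p(k-5) - p(k-7) + p(k-12) + p(k-15) - ... (offsets j(3j∓1)/2, signs ++--, p(0)=1, p(<0)=0).
DP table for k = 0..64: p(0)=1, p(1)=1, p(2)=2, p(3)=3, p(4)=5, p(5)=7, p(6)=11, p(7)=15, p(8)=22, p(9)=30, p(10)=42, p(11)=56, p(12)=77, p(13)=101, p(14)=135, p(15)=176, p(16)=231, p(17)=297, p(18)=385, p(19)=490, p(20)=627, p(21)=792, p(22)=1002, p(23)=1255, p(24)=1575, p(25)=1958, p(26)=2436, p(27)=3010, p(28)=3718, p(29)=4565, p(30)=5604, p(31)=6842, p(32)=8349, p(33)=10143, p(34)=12310, p(35)=14883, p(36)=17977, p(37)=21637, p(38)=26015, p(39)=31185, p(40)=37338, p(41)=44583, p(42)=53174, p(43)=63261, p(44)=75175, p(45)=89134, p(46)=105558, p(47)=124754, p(48)=147273, p(49)=173525, p(50)=204226, p(51)=239943, p(52)=281589, p(53)=329931, p(54)=386155, p(55)=451276, p(56)=526823, p(57)=614154, p(58)=715220, p(59)=831820, p(60)=966467, p(61)=1121505, p(62)=1300156, p(63)=1505499, p(64)=1741630.
Final step: p(65) = p(64) + p(63) - p(60) - p(58) + p(53) + p(50) - p(43) - p(39) + p(30) + p(25) - p(14) - p(8)
= 1741630 + 1505499 - 966467 - 715220 + 329931 + 204226 - 63261 - 31185 + 5604 + 1958 - 135 - 22
= 2012558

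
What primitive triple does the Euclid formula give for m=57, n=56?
(113, 6384, 6385)

Euclid's formula: a = m² - n², b = 2mn, c = m² + n²
m = 57, n = 56
a = 57² - 56² = 3249 - 3136 = 113
b = 2 × 57 × 56 = 6384
c = 57² + 56² = 3249 + 3136 = 6385
Verification: 113² + 6384² = 12769 + 40755456 = 40768225 = 6385² ✓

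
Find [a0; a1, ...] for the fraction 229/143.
[1; 1, 1, 1, 1, 28]

Euclidean algorithm steps:
229 = 1 × 143 + 86
143 = 1 × 86 + 57
86 = 1 × 57 + 29
57 = 1 × 29 + 28
29 = 1 × 28 + 1
28 = 28 × 1 + 0
Continued fraction: [1; 1, 1, 1, 1, 28]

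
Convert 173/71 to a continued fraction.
[2; 2, 3, 2, 4]

Euclidean algorithm steps:
173 = 2 × 71 + 31
71 = 2 × 31 + 9
31 = 3 × 9 + 4
9 = 2 × 4 + 1
4 = 4 × 1 + 0
Continued fraction: [2; 2, 3, 2, 4]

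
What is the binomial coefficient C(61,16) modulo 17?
0

Using Lucas' theorem:
Write n=61 and k=16 in base 17:
n in base 17: [3, 10]
k in base 17: [0, 16]
C(61,16) mod 17 = ∏ C(n_i, k_i) mod 17
Digit binomials (mod 17): C(3,0) = 1; C(10,16) = 0 (k_i > n_i)
Product: 1 × 0 = 0 ≡ 0 (mod 17)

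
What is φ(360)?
96

360 = 2^3 × 3^2 × 5
φ(n) = n × ∏(1 - 1/p) for each prime p dividing n
φ(360) = 360 × (1 - 1/2) × (1 - 1/3) × (1 - 1/5) = 96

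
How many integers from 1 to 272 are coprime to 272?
128

272 = 2^4 × 17
φ(n) = n × ∏(1 - 1/p) for each prime p dividing n
φ(272) = 272 × (1 - 1/2) × (1 - 1/17) = 128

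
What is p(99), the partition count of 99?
169229875

p(n) counts ways to write n as a sum of positive integers (order ignored).
Euler's pentagonal recurrence: p(k) = p(k-1) + p(k-2) - p(k-5) - p(k-7) + p(k-12) + p(k-15) - ... (offsets j(3j∓1)/2, signs ++--, p(0)=1, p(<0)=0).
DP table for k = 0..98: p(0)=1, p(1)=1, p(2)=2, p(3)=3, p(4)=5, p(5)=7, p(6)=11, p(7)=15, p(8)=22, p(9)=30, p(10)=42, p(11)=56, p(12)=77, p(13)=101, p(14)=135, p(15)=176, p(16)=231, p(17)=297, p(18)=385, p(19)=490, p(20)=627, p(21)=792, p(22)=1002, p(23)=1255, p(24)=1575, p(25)=1958, p(26)=2436, p(27)=3010, p(28)=3718, p(29)=4565, p(30)=5604, p(31)=6842, p(32)=8349, p(33)=10143, p(34)=12310, p(35)=14883, p(36)=17977, p(37)=21637, p(38)=26015, p(39)=31185, p(40)=37338, p(41)=44583, p(42)=53174, p(43)=63261, p(44)=75175, p(45)=89134, p(46)=105558, p(47)=124754, p(48)=147273, p(49)=173525, p(50)=204226, p(51)=239943, p(52)=281589, p(53)=329931, p(54)=386155, p(55)=451276, p(56)=526823, p(57)=614154, p(58)=715220, p(59)=831820, p(60)=966467, p(61)=1121505, p(62)=1300156, p(63)=1505499, p(64)=1741630, p(65)=2012558, p(66)=2323520, p(67)=2679689, p(68)=3087735, p(69)=3554345, p(70)=4087968, p(71)=4697205, p(72)=5392783, p(73)=6185689, p(74)=7089500, p(75)=8118264, p(76)=9289091, p(77)=10619863, p(78)=12132164, p(79)=13848650, p(80)=15796476, p(81)=18004327, p(82)=20506255, p(83)=23338469, p(84)=26543660, p(85)=30167357, p(86)=34262962, p(87)=38887673, p(88)=44108109, p(89)=49995925, p(90)=56634173, p(91)=64112359, p(92)=72533807, p(93)=82010177, p(94)=92669720, p(95)=104651419, p(96)=118114304, p(97)=133230930, p(98)=150198136.
Final step: p(99) = p(98) + p(97) - p(94) - p(92) + p(87) + p(84) - p(77) - p(73) + p(64) + p(59) - p(48) - p(42) + p(29) + p(22) - p(7)
= 150198136 + 133230930 - 92669720 - 72533807 + 38887673 + 26543660 - 10619863 - 6185689 + 1741630 + 831820 - 147273 - 53174 + 4565 + 1002 - 15
= 169229875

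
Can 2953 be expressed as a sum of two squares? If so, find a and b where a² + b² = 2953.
12² + 53² (a=12, b=53)

Factorization: 2953 = 2953
By Fermat: n is sum of two squares iff every prime p ≡ 3 (mod 4) appears to even power.
All primes ≡ 3 (mod 4) appear to even power.
Search a = 0, 1, 2, … for 2953 - a² a perfect square: first hit at a = 12: 2953 - 144 = 2809 = 53².
2953 = 12² + 53² = 144 + 2809 ✓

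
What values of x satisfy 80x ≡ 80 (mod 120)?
x ≡ 1 (mod 3)

gcd(80, 120) = 40, which divides 80, so solutions exist.
Divide through by 40: 2x ≡ 2 (mod 3).
Find 2^(-1) mod 3 by the extended Euclidean algorithm:
3 = 1 × 2 + 1  ⟹  1 = (1)·3 + (-1)·2
So (-1)·2 ≡ 1 (mod 3), i.e. 2^(-1) ≡ -1 ≡ 2 (mod 3).
x ≡ 2 × 2 = 4 ≡ 1 (mod 3).
Check: 80 × 1 = 80 ≡ 80 (mod 120).
x ≡ 1 (mod 3), giving 40 solutions mod 120.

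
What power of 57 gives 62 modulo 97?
80

Baby-step giant-step with step n = ⌈√97⌉ = 10.
Baby steps 57^j mod 97 (j:value) for j=0..9: 0:1, 1:57, 2:48, 3:20, 4:73, 5:87, 6:12, 7:5, 8:91, 9:46.
Giant-step multiplier: 57^(-10) ≡ 57^(96-10) = 57^86 ≡ 65 (mod 97).
Giant steps γ_i = 62·65^i mod 97: γ_0=62, γ_1=53, γ_2=50, γ_3=49, γ_4=81, γ_5=27, γ_6=9, γ_7=3, γ_8=1 (in table at j=0).
x = i·n + j = 8·10 + 0 = 80.
Check: 57^80 ≡ 62 (mod 97).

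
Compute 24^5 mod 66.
54

Repeated squaring. Binary of 5 = 101.
24^1 ≡ 24 (mod 66); 24^2 ≡ 48 (mod 66); 24^4 ≡ 60 (mod 66)
24^5 = 24^1 × 24^4 ≡ 54 (mod 66)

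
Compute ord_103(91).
51

103 is prime, so ord(91) divides φ(103) = 102.
Divisors of 102: 1, 2, 3, 6, 17, 34, 51, 102.
Repeated squaring: 91^1 ≡ 91, 91^2 ≡ 41, 91^4 ≡ 33, 91^8 ≡ 59, 91^16 ≡ 82, 91^32 ≡ 29, 91^64 ≡ 17 (mod 103).
Test 91^d mod 103 for each divisor d in increasing order:
91^1 ≡ 91
91^2 ≡ 41
91^3 = 91^2·91^1 ≡ 23
91^6 = 91^4·91^2 ≡ 14
91^17 = 91^16·91^1 ≡ 46
91^34 = 91^32·91^2 ≡ 56
91^51 = 91^32·91^16·91^2·91^1 ≡ 1  ← first divisor giving 1
The order is 51.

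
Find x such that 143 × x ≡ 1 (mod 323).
192

gcd(143, 323) = 1, so the inverse exists.
Extended Euclidean algorithm on (323, 143):
323 = 2 × 143 + 37  ⟹  37 = (1)·323 + (-2)·143
143 = 3 × 37 + 32  ⟹  32 = (-3)·323 + (7)·143
37 = 1 × 32 + 5  ⟹  5 = (4)·323 + (-9)·143
32 = 6 × 5 + 2  ⟹  2 = (-27)·323 + (61)·143
5 = 2 × 2 + 1  ⟹  1 = (58)·323 + (-131)·143
So (-131)·143 ≡ 1 (mod 323), i.e. 143^(-1) ≡ -131 ≡ 192 (mod 323).
Check: 143 × 192 = 27456 ≡ 1 (mod 323)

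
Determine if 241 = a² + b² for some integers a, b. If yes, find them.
4² + 15² (a=4, b=15)

Factorization: 241 = 241
By Fermat: n is sum of two squares iff every prime p ≡ 3 (mod 4) appears to even power.
All primes ≡ 3 (mod 4) appear to even power.
Search a = 0, 1, 2, … for 241 - a² a perfect square: first hit at a = 4: 241 - 16 = 225 = 15².
241 = 4² + 15² = 16 + 225 ✓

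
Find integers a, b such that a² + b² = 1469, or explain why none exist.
5² + 38² (a=5, b=38)

Factorization: 1469 = 13 × 113
By Fermat: n is sum of two squares iff every prime p ≡ 3 (mod 4) appears to even power.
All primes ≡ 3 (mod 4) appear to even power.
Search a = 0, 1, 2, … for 1469 - a² a perfect square: first hit at a = 5: 1469 - 25 = 1444 = 38².
1469 = 5² + 38² = 25 + 1444 ✓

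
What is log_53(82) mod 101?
2

Baby-step giant-step with step n = ⌈√101⌉ = 11.
Baby steps 53^j mod 101 (j:value) for j=0..10: 0:1, 1:53, 2:82, 3:3, 4:58, 5:44, 6:9, 7:73, 8:31, 9:27, 10:17.
h = 82 is already in the table at j=2, so x = 2.
Check: 53^2 ≡ 82 (mod 101).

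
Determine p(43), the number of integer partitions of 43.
63261

p(n) counts ways to write n as a sum of positive integers (order ignored).
Euler's pentagonal recurrence: p(k) = p(k-1) + p(k-2) - p(k-5) - p(k-7) + p(k-12) + p(k-15) - ... (offsets j(3j∓1)/2, signs ++--, p(0)=1, p(<0)=0).
DP table for k = 0..42: p(0)=1, p(1)=1, p(2)=2, p(3)=3, p(4)=5, p(5)=7, p(6)=11, p(7)=15, p(8)=22, p(9)=30, p(10)=42, p(11)=56, p(12)=77, p(13)=101, p(14)=135, p(15)=176, p(16)=231, p(17)=297, p(18)=385, p(19)=490, p(20)=627, p(21)=792, p(22)=1002, p(23)=1255, p(24)=1575, p(25)=1958, p(26)=2436, p(27)=3010, p(28)=3718, p(29)=4565, p(30)=5604, p(31)=6842, p(32)=8349, p(33)=10143, p(34)=12310, p(35)=14883, p(36)=17977, p(37)=21637, p(38)=26015, p(39)=31185, p(40)=37338, p(41)=44583, p(42)=53174.
Final step: p(43) = p(42) + p(41) - p(38) - p(36) + p(31) + p(28) - p(21) - p(17) + p(8) + p(3)
= 53174 + 44583 - 26015 - 17977 + 6842 + 3718 - 792 - 297 + 22 + 3
= 63261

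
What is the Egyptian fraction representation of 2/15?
1/8 + 1/120

Greedy algorithm:
2/15: ceiling(15/2) = 8, use 1/8
1/120: ceiling(120/1) = 120, use 1/120
Result: 2/15 = 1/8 + 1/120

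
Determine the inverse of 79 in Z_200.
119

gcd(79, 200) = 1, so the inverse exists.
Extended Euclidean algorithm on (200, 79):
200 = 2 × 79 + 42  ⟹  42 = (1)·200 + (-2)·79
79 = 1 × 42 + 37  ⟹  37 = (-1)·200 + (3)·79
42 = 1 × 37 + 5  ⟹  5 = (2)·200 + (-5)·79
37 = 7 × 5 + 2  ⟹  2 = (-15)·200 + (38)·79
5 = 2 × 2 + 1  ⟹  1 = (32)·200 + (-81)·79
So (-81)·79 ≡ 1 (mod 200), i.e. 79^(-1) ≡ -81 ≡ 119 (mod 200).
Check: 79 × 119 = 9401 ≡ 1 (mod 200)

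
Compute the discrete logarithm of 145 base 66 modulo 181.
156

Baby-step giant-step with step n = ⌈√181⌉ = 14.
Baby steps 66^j mod 181 (j:value) for j=0..13: 0:1, 1:66, 2:12, 3:68, 4:144, 5:92, 6:99, 7:18, 8:102, 9:35, 10:138, 11:58, 12:27, 13:153.
Giant-step multiplier: 66^(-14) ≡ 66^(180-14) = 66^166 ≡ 100 (mod 181).
Giant steps γ_i = 145·100^i mod 181: γ_0=145, γ_1=20, γ_2=9, γ_3=176, γ_4=43, γ_5=137, γ_6=125, γ_7=11, γ_8=14, γ_9=133, γ_10=87, γ_11=12 (in table at j=2).
x = i·n + j = 11·14 + 2 = 156.
Check: 66^156 ≡ 145 (mod 181).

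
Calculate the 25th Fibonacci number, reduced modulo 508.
349

Matrix identity: Q^n = [[F_(n+1), F_n], [F_n, F_(n-1)]] with Q = [[1,1],[1,0]].
n = 25 = 11001₂. Square-and-multiply, entries mod 508:
Q^1 = [[1,1],[1,0]]
Q^3 = (Q^1)²·Q = [[3,2],[2,1]]
Q^6 = (Q^3)² = [[13,8],[8,5]]
Q^12 = (Q^6)² = [[233,144],[144,89]]
Q^25 = (Q^12)²·Q = [[489,349],[349,140]]
F_25 mod 508 = Q^25[0][1] = 349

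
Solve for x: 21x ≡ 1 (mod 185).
141

gcd(21, 185) = 1, so the inverse exists.
Extended Euclidean algorithm on (185, 21):
185 = 8 × 21 + 17  ⟹  17 = (1)·185 + (-8)·21
21 = 1 × 17 + 4  ⟹  4 = (-1)·185 + (9)·21
17 = 4 × 4 + 1  ⟹  1 = (5)·185 + (-44)·21
So (-44)·21 ≡ 1 (mod 185), i.e. 21^(-1) ≡ -44 ≡ 141 (mod 185).
Check: 21 × 141 = 2961 ≡ 1 (mod 185)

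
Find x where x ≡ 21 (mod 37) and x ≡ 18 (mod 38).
132

Using Chinese Remainder Theorem:
M = 37 × 38 = 1406
M1 = 38, M2 = 37
y1 = 38^(-1) mod 37 = 1
y2 = 37^(-1) mod 38 = 37
x = (21×38×1 + 18×37×37) mod 1406 = 132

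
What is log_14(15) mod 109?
8

Baby-step giant-step with step n = ⌈√109⌉ = 11.
Baby steps 14^j mod 109 (j:value) for j=0..10: 0:1, 1:14, 2:87, 3:19, 4:48, 5:18, 6:34, 7:40, 8:15, 9:101, 10:106.
h = 15 is already in the table at j=8, so x = 8.
Check: 14^8 ≡ 15 (mod 109).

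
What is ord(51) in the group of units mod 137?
136

137 is prime, so ord(51) divides φ(137) = 136.
Divisors of 136: 1, 2, 4, 8, 17, 34, 68, 136.
Repeated squaring: 51^1 ≡ 51, 51^2 ≡ 135, 51^4 ≡ 4, 51^8 ≡ 16, 51^16 ≡ 119, 51^32 ≡ 50, 51^64 ≡ 34, 51^128 ≡ 60 (mod 137).
Test 51^d mod 137 for each divisor d in increasing order:
51^1 ≡ 51
51^2 ≡ 135
51^4 ≡ 4
51^8 ≡ 16
51^17 = 51^16·51^1 ≡ 41
51^34 = 51^32·51^2 ≡ 37
51^68 = 51^64·51^4 ≡ 136
51^136 = 51^128·51^8 ≡ 1  ← first divisor giving 1
The order is 136.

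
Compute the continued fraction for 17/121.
[0; 7, 8, 2]

Euclidean algorithm steps:
17 = 0 × 121 + 17
121 = 7 × 17 + 2
17 = 8 × 2 + 1
2 = 2 × 1 + 0
Continued fraction: [0; 7, 8, 2]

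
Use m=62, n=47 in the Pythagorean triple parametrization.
(1635, 5828, 6053)

Euclid's formula: a = m² - n², b = 2mn, c = m² + n²
m = 62, n = 47
a = 62² - 47² = 3844 - 2209 = 1635
b = 2 × 62 × 47 = 5828
c = 62² + 47² = 3844 + 2209 = 6053
Verification: 1635² + 5828² = 2673225 + 33965584 = 36638809 = 6053² ✓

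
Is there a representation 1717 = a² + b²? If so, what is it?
6² + 41² (a=6, b=41)

Factorization: 1717 = 17 × 101
By Fermat: n is sum of two squares iff every prime p ≡ 3 (mod 4) appears to even power.
All primes ≡ 3 (mod 4) appear to even power.
Search a = 0, 1, 2, … for 1717 - a² a perfect square: first hit at a = 6: 1717 - 36 = 1681 = 41².
1717 = 6² + 41² = 36 + 1681 ✓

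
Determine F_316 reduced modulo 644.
319

Matrix identity: Q^n = [[F_(n+1), F_n], [F_n, F_(n-1)]] with Q = [[1,1],[1,0]].
n = 316 = 100111100₂. Square-and-multiply, entries mod 644:
Q^1 = [[1,1],[1,0]]
Q^2 = (Q^1)² = [[2,1],[1,1]]
Q^4 = (Q^2)² = [[5,3],[3,2]]
Q^9 = (Q^4)²·Q = [[55,34],[34,21]]
Q^19 = (Q^9)²·Q = [[325,317],[317,8]]
Q^39 = (Q^19)²·Q = [[623,34],[34,589]]
Q^79 = (Q^39)²·Q = [[301,309],[309,636]]
Q^158 = (Q^79)² = [[610,377],[377,233]]
Q^316 = (Q^158)² = [[317,319],[319,642]]
F_316 mod 644 = Q^316[0][1] = 319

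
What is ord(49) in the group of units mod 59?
29

59 is prime, so ord(49) divides φ(59) = 58.
Divisors of 58: 1, 2, 29, 58.
Repeated squaring: 49^1 ≡ 49, 49^2 ≡ 41, 49^4 ≡ 29, 49^8 ≡ 15, 49^16 ≡ 48, 49^32 ≡ 3 (mod 59).
Test 49^d mod 59 for each divisor d in increasing order:
49^1 ≡ 49
49^2 ≡ 41
49^29 = 49^16·49^8·49^4·49^1 ≡ 1  ← first divisor giving 1
The order is 29.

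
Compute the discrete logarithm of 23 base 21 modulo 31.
3

Baby-step giant-step with step n = ⌈√31⌉ = 6.
Baby steps 21^j mod 31 (j:value) for j=0..5: 0:1, 1:21, 2:7, 3:23, 4:18, 5:6.
h = 23 is already in the table at j=3, so x = 3.
Check: 21^3 ≡ 23 (mod 31).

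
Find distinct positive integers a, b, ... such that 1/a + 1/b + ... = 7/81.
1/12 + 1/324

Greedy algorithm:
7/81: ceiling(81/7) = 12, use 1/12
1/324: ceiling(324/1) = 324, use 1/324
Result: 7/81 = 1/12 + 1/324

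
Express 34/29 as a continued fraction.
[1; 5, 1, 4]

Euclidean algorithm steps:
34 = 1 × 29 + 5
29 = 5 × 5 + 4
5 = 1 × 4 + 1
4 = 4 × 1 + 0
Continued fraction: [1; 5, 1, 4]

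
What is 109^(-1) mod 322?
65

gcd(109, 322) = 1, so the inverse exists.
Extended Euclidean algorithm on (322, 109):
322 = 2 × 109 + 104  ⟹  104 = (1)·322 + (-2)·109
109 = 1 × 104 + 5  ⟹  5 = (-1)·322 + (3)·109
104 = 20 × 5 + 4  ⟹  4 = (21)·322 + (-62)·109
5 = 1 × 4 + 1  ⟹  1 = (-22)·322 + (65)·109
So (65)·109 ≡ 1 (mod 322), i.e. 109^(-1) ≡ 65 (mod 322).
Check: 109 × 65 = 7085 ≡ 1 (mod 322)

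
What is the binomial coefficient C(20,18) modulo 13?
8

Using Lucas' theorem:
Write n=20 and k=18 in base 13:
n in base 13: [1, 7]
k in base 13: [1, 5]
C(20,18) mod 13 = ∏ C(n_i, k_i) mod 13
Digit binomials (mod 13): C(1,1) = 1; C(7,5) = 21 ≡ 8
Product: 1 × 8 = 8 ≡ 8 (mod 13)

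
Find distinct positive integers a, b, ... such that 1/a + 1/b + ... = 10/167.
1/17 + 1/947 + 1/1344267 + 1/3614106190311

Greedy algorithm:
10/167: ceiling(167/10) = 17, use 1/17
3/2839: ceiling(2839/3) = 947, use 1/947
2/2688533: ceiling(2688533/2) = 1344267, use 1/1344267
1/3614106190311: ceiling(3614106190311/1) = 3614106190311, use 1/3614106190311
Result: 10/167 = 1/17 + 1/947 + 1/1344267 + 1/3614106190311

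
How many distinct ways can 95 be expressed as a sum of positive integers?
104651419

p(n) counts ways to write n as a sum of positive integers (order ignored).
Euler's pentagonal recurrence: p(k) = p(k-1) + p(k-2) - p(k-5) - p(k-7) + p(k-12) + p(k-15) - ... (offsets j(3j∓1)/2, signs ++--, p(0)=1, p(<0)=0).
DP table for k = 0..94: p(0)=1, p(1)=1, p(2)=2, p(3)=3, p(4)=5, p(5)=7, p(6)=11, p(7)=15, p(8)=22, p(9)=30, p(10)=42, p(11)=56, p(12)=77, p(13)=101, p(14)=135, p(15)=176, p(16)=231, p(17)=297, p(18)=385, p(19)=490, p(20)=627, p(21)=792, p(22)=1002, p(23)=1255, p(24)=1575, p(25)=1958, p(26)=2436, p(27)=3010, p(28)=3718, p(29)=4565, p(30)=5604, p(31)=6842, p(32)=8349, p(33)=10143, p(34)=12310, p(35)=14883, p(36)=17977, p(37)=21637, p(38)=26015, p(39)=31185, p(40)=37338, p(41)=44583, p(42)=53174, p(43)=63261, p(44)=75175, p(45)=89134, p(46)=105558, p(47)=124754, p(48)=147273, p(49)=173525, p(50)=204226, p(51)=239943, p(52)=281589, p(53)=329931, p(54)=386155, p(55)=451276, p(56)=526823, p(57)=614154, p(58)=715220, p(59)=831820, p(60)=966467, p(61)=1121505, p(62)=1300156, p(63)=1505499, p(64)=1741630, p(65)=2012558, p(66)=2323520, p(67)=2679689, p(68)=3087735, p(69)=3554345, p(70)=4087968, p(71)=4697205, p(72)=5392783, p(73)=6185689, p(74)=7089500, p(75)=8118264, p(76)=9289091, p(77)=10619863, p(78)=12132164, p(79)=13848650, p(80)=15796476, p(81)=18004327, p(82)=20506255, p(83)=23338469, p(84)=26543660, p(85)=30167357, p(86)=34262962, p(87)=38887673, p(88)=44108109, p(89)=49995925, p(90)=56634173, p(91)=64112359, p(92)=72533807, p(93)=82010177, p(94)=92669720.
Final step: p(95) = p(94) + p(93) - p(90) - p(88) + p(83) + p(80) - p(73) - p(69) + p(60) + p(55) - p(44) - p(38) + p(25) + p(18) - p(3)
= 92669720 + 82010177 - 56634173 - 44108109 + 23338469 + 15796476 - 6185689 - 3554345 + 966467 + 451276 - 75175 - 26015 + 1958 + 385 - 3
= 104651419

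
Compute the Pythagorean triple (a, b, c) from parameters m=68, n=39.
(3103, 5304, 6145)

Euclid's formula: a = m² - n², b = 2mn, c = m² + n²
m = 68, n = 39
a = 68² - 39² = 4624 - 1521 = 3103
b = 2 × 68 × 39 = 5304
c = 68² + 39² = 4624 + 1521 = 6145
Verification: 3103² + 5304² = 9628609 + 28132416 = 37761025 = 6145² ✓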